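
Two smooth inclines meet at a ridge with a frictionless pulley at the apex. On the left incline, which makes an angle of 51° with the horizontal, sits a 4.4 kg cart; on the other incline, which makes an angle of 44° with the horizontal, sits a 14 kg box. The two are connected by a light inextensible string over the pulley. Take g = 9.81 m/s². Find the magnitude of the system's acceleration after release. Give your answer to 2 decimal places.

3.36 m/s²

Resolve each weight along its own incline: the 4.4 kg mass has component 4.4 × 9.81 × sin 51° = 33.545 N down its slope, and the 14 kg mass has 14 × 9.81 × sin 44° = 95.404 N down its slope.
The 14 kg side's 95.404 N exceeds the other side's 33.545 N, so that mass slides down and the 4.4 kg mass slides up. Taking that direction as positive, Newton's second law for the whole system gives 95.404 − 33.545 = (4.4 + 14) a, so a = 61.859 / 18.4 = 3.3619 m/s².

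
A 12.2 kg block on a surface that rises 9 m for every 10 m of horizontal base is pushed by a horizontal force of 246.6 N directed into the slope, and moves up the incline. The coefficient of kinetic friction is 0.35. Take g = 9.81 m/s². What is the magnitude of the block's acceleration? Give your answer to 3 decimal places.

1.177 m/s²

The horizontal push has components F cos 41.99° = 246.6 × 0.7433 = 183.298 N up the incline and F sin 41.99° = 246.6 × 0.6690 = 164.975 N pressing into the surface.
The normal force is therefore N = mg cos 41.99° + F sin 41.99° = 88.960 + 164.975 = 253.935 N, and kinetic friction down the slope is μN = 0.35 × 253.935 = 88.877 N.
Along the incline: F cos 41.99° − mg sin 41.99° − μN = ma, so 183.298 − 80.067 − 88.877 = 12.2 a, giving a = 1.1766 m/s².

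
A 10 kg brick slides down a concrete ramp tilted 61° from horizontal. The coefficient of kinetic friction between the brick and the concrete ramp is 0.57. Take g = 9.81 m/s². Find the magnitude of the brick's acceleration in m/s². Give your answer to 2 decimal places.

5.87 m/s²

Resolving the weight along the incline: the component pulling the brick down the slope is mg sin 61° = 10 × 9.81 × 0.8746 = 85.798 N, and the normal force is N = mg cos 61° = 10 × 9.81 × 0.4848 = 47.559 N.
Kinetic friction acts up the slope with magnitude f = μN = 0.57 × 47.559 = 27.109 N.
Net force along the incline is 85.798 − 27.109 = 58.689 N, so a = 58.689 / 10 = 5.8689 m/s².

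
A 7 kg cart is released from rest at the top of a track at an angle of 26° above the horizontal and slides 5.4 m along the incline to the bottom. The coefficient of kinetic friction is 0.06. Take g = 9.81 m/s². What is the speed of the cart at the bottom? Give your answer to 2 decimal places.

The weight component along the incline is mg sin 26° = 30.103 N and the normal force is N = mg cos 26° = 61.720 N.
Friction up the slope is f = μN = 0.06 × 61.720 = 3.703 N, so the net downslope force is 30.103 − 3.703 = 26.400 N and a = 26.400 / 7 = 3.7714 m/s².
Starting from rest over a distance of 5.4 m, v² = 2aL = 2 × 3.7714 × 5.4 = 40.7311, so v = 6.3821 m/s.

6.38 m/s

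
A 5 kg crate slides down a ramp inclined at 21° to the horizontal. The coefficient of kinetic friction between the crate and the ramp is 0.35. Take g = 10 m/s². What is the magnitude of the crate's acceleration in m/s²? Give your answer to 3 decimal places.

Resolving the weight along the incline: the component pulling the crate down the slope is mg sin 21° = 5 × 10 × 0.3584 = 17.920 N, and the normal force is N = mg cos 21° = 5 × 10 × 0.9336 = 46.680 N.
Kinetic friction acts up the slope with magnitude f = μN = 0.35 × 46.680 = 16.338 N.
Net force along the incline is 17.920 − 16.338 = 1.582 N, so a = 1.582 / 5 = 0.3164 m/s².

0.316 m/s²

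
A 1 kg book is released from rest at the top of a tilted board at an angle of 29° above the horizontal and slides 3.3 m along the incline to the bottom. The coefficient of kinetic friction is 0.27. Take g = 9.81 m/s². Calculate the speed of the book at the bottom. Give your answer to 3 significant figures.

The weight component along the incline is mg sin 29° = 4.756 N and the normal force is N = mg cos 29° = 8.580 N.
Friction up the slope is f = μN = 0.27 × 8.580 = 2.317 N, so the net downslope force is 4.756 − 2.317 = 2.439 N and a = 2.439 / 1 = 2.4390 m/s².
Starting from rest over a distance of 3.3 m, v² = 2aL = 2 × 2.4390 × 3.3 = 16.0974, so v = 4.0122 m/s.

4.01 m/s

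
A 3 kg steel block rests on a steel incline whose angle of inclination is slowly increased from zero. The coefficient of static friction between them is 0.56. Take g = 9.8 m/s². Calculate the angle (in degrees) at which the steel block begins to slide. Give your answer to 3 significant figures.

At the threshold of sliding, static friction is at its maximum μ_s N and exactly balances the weight component along the incline: mg sin θ = μ_s mg cos θ.
Hence tan θ = μ_s = 0.56, so θ = arctan(0.56) = 29.2488°.

29.2°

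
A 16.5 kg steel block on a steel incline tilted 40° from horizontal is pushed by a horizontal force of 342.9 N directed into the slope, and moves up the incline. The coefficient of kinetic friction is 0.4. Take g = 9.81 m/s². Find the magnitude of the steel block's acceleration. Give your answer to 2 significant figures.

1.3 m/s²

The horizontal push has components F cos 40° = 342.9 × 0.7660 = 262.661 N up the incline and F sin 40° = 342.9 × 0.6428 = 220.416 N pressing into the surface.
The normal force is therefore N = mg cos 40° + F sin 40° = 123.989 + 220.416 = 344.405 N, and kinetic friction down the slope is μN = 0.4 × 344.405 = 137.762 N.
Along the incline: F cos 40° − mg sin 40° − μN = ma, so 262.661 − 104.047 − 137.762 = 16.5 a, giving a = 1.2638 m/s².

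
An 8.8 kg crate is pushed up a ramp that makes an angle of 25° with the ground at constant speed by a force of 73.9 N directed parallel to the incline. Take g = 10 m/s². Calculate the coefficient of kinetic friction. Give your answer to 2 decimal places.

At constant speed ΣF = 0 along the incline. The applied 73.9 N acts up the slope; the weight component mg sin 25° = 37.190 N and kinetic friction μN both act down the slope.
So 73.9 = 37.190 + μ × 79.755, giving μ = (73.9 − 37.190) / 79.755 = 0.4603.

0.46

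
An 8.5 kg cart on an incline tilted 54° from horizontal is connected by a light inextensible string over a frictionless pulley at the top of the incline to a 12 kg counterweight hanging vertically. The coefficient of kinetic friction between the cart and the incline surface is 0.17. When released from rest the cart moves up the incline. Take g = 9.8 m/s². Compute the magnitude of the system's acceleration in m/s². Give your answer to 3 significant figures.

2.04 m/s²

For the cart on the incline: the weight component along the slope is m₁g sin 54° = 8.5 × 9.8 × 0.8090 = 67.390 N and the normal force is N = m₁g cos 54° = 48.963 N.
Kinetic friction opposes the cart's motion up the incline: f = μN = 0.17 × 48.963 = 8.324 N acting down the slope.
Newton's second law for the cart (up-slope positive): T − 67.390 − 8.324 = 8.5 a. For the hanging counterweight (downward positive): 12 × 9.8 − T = 12 a.
Adding the two equations eliminates T: 41.886 = 20.5 a, so a = 2.0432 m/s².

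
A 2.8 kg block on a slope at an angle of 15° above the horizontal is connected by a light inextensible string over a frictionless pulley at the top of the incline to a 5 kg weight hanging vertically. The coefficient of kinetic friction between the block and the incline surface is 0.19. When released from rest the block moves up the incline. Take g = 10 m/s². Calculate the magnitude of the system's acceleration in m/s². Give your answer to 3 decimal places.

For the block on the incline: the weight component along the slope is m₁g sin 15° = 2.8 × 10 × 0.2588 = 7.246 N and the normal force is N = m₁g cos 15° = 27.046 N.
Kinetic friction opposes the block's motion up the incline: f = μN = 0.19 × 27.046 = 5.139 N acting down the slope.
Newton's second law for the block (up-slope positive): T − 7.246 − 5.139 = 2.8 a. For the hanging weight (downward positive): 5 × 10 − T = 5 a.
Adding the two equations eliminates T: 37.615 = 7.8 a, so a = 4.8224 m/s².

4.822 m/s²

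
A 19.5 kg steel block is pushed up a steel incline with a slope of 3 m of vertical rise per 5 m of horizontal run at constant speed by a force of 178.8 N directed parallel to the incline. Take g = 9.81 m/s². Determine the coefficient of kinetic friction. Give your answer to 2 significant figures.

0.49

At constant speed ΣF = 0 along the incline. The applied 178.8 N acts up the slope; the weight component mg sin 30.96° = 98.420 N and kinetic friction μN both act down the slope.
So 178.8 = 98.420 + μ × 164.034, giving μ = (178.8 − 98.420) / 164.034 = 0.4900.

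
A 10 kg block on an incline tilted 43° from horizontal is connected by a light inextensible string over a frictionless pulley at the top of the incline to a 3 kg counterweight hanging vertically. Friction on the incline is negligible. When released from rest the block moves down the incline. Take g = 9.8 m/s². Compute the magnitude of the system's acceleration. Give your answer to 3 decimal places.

2.880 m/s²

For the block on the incline: the weight component along the slope is m₁g sin 43° = 10 × 9.8 × 0.6820 = 66.836 N and the normal force is N = m₁g cos 43° = 71.673 N.
Newton's second law for the block (down-slope positive): 66.836 − T = 10 a. For the hanging counterweight (upward positive): T − 3 × 9.8 = 3 a.
Adding the two equations eliminates T: 37.436 = 13 a, so a = 2.8797 m/s².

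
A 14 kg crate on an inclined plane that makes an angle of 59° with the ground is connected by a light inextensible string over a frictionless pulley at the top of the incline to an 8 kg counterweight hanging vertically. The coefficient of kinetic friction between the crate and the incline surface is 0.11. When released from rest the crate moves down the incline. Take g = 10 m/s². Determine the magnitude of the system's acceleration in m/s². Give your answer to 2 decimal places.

For the crate on the incline: the weight component along the slope is m₁g sin 59° = 14 × 10 × 0.8572 = 120.008 N and the normal force is N = m₁g cos 59° = 72.105 N.
Kinetic friction opposes the crate's motion down the incline: f = μN = 0.11 × 72.105 = 7.932 N acting up the slope.
Newton's second law for the crate (down-slope positive): 120.008 − 7.932 − T = 14 a. For the hanging counterweight (upward positive): T − 8 × 10 = 8 a.
Adding the two equations eliminates T: 32.076 = 22 a, so a = 1.4580 m/s².

1.46 m/s²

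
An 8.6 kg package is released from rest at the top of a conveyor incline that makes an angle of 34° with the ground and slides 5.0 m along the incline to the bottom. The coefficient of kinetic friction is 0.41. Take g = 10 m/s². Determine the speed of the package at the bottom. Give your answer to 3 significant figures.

4.68 m/s

The weight component along the incline is mg sin 34° = 48.091 N and the normal force is N = mg cos 34° = 71.297 N.
Friction up the slope is f = μN = 0.41 × 71.297 = 29.232 N, so the net downslope force is 48.091 − 29.232 = 18.859 N and a = 18.859 / 8.6 = 2.1929 m/s².
Starting from rest over a distance of 5.0 m, v² = 2aL = 2 × 2.1929 × 5.0 = 21.9290, so v = 4.6828 m/s.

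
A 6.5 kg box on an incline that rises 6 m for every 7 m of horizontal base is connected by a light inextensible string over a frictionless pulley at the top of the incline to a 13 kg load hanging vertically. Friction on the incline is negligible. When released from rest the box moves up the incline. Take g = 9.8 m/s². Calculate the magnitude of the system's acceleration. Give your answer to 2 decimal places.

4.41 m/s²

For the box on the incline: the weight component along the slope is m₁g sin 40.60° = 6.5 × 9.8 × 0.6508 = 41.456 N and the normal force is N = m₁g cos 40.60° = 48.365 N.
Newton's second law for the box (up-slope positive): T − 41.456 = 6.5 a. For the hanging load (downward positive): 13 × 9.8 − T = 13 a.
Adding the two equations eliminates T: 85.944 = 19.5 a, so a = 4.4074 m/s².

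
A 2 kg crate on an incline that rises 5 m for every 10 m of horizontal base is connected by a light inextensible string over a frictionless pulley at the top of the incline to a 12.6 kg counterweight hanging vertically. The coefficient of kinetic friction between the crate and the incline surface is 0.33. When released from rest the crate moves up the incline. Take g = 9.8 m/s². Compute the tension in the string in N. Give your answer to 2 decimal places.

29.47 N

For the crate on the incline: the weight component along the slope is m₁g sin 26.57° = 2 × 9.8 × 0.4472 = 8.765 N and the normal force is N = m₁g cos 26.57° = 17.531 N.
Kinetic friction opposes the crate's motion up the incline: f = μN = 0.33 × 17.531 = 5.785 N acting down the slope.
Newton's second law for the crate (up-slope positive): T − 8.765 − 5.785 = 2 a. For the hanging counterweight (downward positive): 12.6 × 9.8 − T = 12.6 a.
Adding the two equations eliminates T: 108.930 = 14.6 a, so a = 7.4610 m/s².
Then from the hanging counterweight's equation, T = 12.6 × (9.8 − 7.4610) = 29.471 N.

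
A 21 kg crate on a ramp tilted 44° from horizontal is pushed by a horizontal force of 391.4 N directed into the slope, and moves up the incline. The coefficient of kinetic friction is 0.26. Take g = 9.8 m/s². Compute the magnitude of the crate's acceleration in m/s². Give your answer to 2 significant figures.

1.4 m/s²

The horizontal push has components F cos 44° = 391.4 × 0.7193 = 281.534 N up the incline and F sin 44° = 391.4 × 0.6947 = 271.906 N pressing into the surface.
The normal force is therefore N = mg cos 44° + F sin 44° = 148.032 + 271.906 = 419.938 N, and kinetic friction down the slope is μN = 0.26 × 419.938 = 109.184 N.
Along the incline: F cos 44° − mg sin 44° − μN = ma, so 281.534 − 142.969 − 109.184 = 21 a, giving a = 1.3991 m/s².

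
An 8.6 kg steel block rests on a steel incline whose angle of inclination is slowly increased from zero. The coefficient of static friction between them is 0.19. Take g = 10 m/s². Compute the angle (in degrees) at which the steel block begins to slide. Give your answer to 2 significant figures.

11°

At the threshold of sliding, static friction is at its maximum μ_s N and exactly balances the weight component along the incline: mg sin θ = μ_s mg cos θ.
Hence tan θ = μ_s = 0.19, so θ = arctan(0.19) = 10.7580°.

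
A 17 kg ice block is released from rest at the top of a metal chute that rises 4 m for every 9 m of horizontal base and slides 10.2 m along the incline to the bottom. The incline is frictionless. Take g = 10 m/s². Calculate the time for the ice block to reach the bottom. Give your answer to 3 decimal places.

2.241 s

The weight component along the incline is mg sin 23.96° = 69.044 N and the normal force is N = mg cos 23.96° = 155.348 N.
With no friction, a = g sin 23.96° = 4.0614 m/s².
Starting from rest, L = ½at², so t = √(2L/a) = √(2 × 10.2 / 4.0614) = 2.2412 s.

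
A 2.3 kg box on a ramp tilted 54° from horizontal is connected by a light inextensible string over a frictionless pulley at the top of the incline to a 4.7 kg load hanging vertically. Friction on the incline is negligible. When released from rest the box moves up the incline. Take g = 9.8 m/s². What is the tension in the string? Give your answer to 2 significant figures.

27 N

For the box on the incline: the weight component along the slope is m₁g sin 54° = 2.3 × 9.8 × 0.8090 = 18.235 N and the normal force is N = m₁g cos 54° = 13.249 N.
Newton's second law for the box (up-slope positive): T − 18.235 = 2.3 a. For the hanging load (downward positive): 4.7 × 9.8 − T = 4.7 a.
Adding the two equations eliminates T: 27.825 = 7 a, so a = 3.9750 m/s².
Then from the hanging load's equation, T = 4.7 × (9.8 − 3.9750) = 27.378 N.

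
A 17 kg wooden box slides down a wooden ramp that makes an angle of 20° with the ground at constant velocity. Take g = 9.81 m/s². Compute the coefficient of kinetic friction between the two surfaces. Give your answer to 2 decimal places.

0.36

At constant velocity the net force along the incline is zero: mg sin 20° = μ mg cos 20°.
So μ = tan 20° = 0.3420 / 0.9397 = 0.3639.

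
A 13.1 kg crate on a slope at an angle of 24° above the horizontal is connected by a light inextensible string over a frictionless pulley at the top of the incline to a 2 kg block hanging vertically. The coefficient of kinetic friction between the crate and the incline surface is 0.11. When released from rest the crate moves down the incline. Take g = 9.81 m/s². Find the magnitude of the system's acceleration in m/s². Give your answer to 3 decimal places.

For the crate on the incline: the weight component along the slope is m₁g sin 24° = 13.1 × 9.81 × 0.4067 = 52.265 N and the normal force is N = m₁g cos 24° = 117.401 N.
Kinetic friction opposes the crate's motion down the incline: f = μN = 0.11 × 117.401 = 12.914 N acting up the slope.
Newton's second law for the crate (down-slope positive): 52.265 − 12.914 − T = 13.1 a. For the hanging block (upward positive): T − 2 × 9.81 = 2 a.
Adding the two equations eliminates T: 19.731 = 15.1 a, so a = 1.3067 m/s².

1.307 m/s²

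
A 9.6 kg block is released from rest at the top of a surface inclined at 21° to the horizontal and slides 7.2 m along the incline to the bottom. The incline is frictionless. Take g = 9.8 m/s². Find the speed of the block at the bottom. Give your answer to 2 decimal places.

The weight component along the incline is mg sin 21° = 33.715 N and the normal force is N = mg cos 21° = 87.831 N.
With no friction, a = g sin 21° = 3.5120 m/s².
Starting from rest over a distance of 7.2 m, v² = 2aL = 2 × 3.5120 × 7.2 = 50.5728, so v = 7.1115 m/s.

7.11 m/s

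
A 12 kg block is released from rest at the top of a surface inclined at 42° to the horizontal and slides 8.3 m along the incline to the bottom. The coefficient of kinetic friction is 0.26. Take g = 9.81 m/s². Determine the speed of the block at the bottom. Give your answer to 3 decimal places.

The weight component along the incline is mg sin 42° = 78.770 N and the normal force is N = mg cos 42° = 87.483 N.
Friction up the slope is f = μN = 0.26 × 87.483 = 22.746 N, so the net downslope force is 78.770 − 22.746 = 56.024 N and a = 56.024 / 12 = 4.6687 m/s².
Starting from rest over a distance of 8.3 m, v² = 2aL = 2 × 4.6687 × 8.3 = 77.5004, so v = 8.8034 m/s.

8.803 m/s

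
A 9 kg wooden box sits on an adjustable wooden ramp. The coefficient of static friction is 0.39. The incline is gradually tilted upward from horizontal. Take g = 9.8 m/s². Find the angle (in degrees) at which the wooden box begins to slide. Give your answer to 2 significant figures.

At the threshold of sliding, static friction is at its maximum μ_s N and exactly balances the weight component along the incline: mg sin θ = μ_s mg cos θ.
Hence tan θ = μ_s = 0.39, so θ = arctan(0.39) = 21.3058°.

21°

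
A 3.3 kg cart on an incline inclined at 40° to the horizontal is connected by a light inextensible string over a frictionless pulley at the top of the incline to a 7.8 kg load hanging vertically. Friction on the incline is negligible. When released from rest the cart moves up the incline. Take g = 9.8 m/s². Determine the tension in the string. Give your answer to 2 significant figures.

For the cart on the incline: the weight component along the slope is m₁g sin 40° = 3.3 × 9.8 × 0.6428 = 20.788 N and the normal force is N = m₁g cos 40° = 24.774 N.
Newton's second law for the cart (up-slope positive): T − 20.788 = 3.3 a. For the hanging load (downward positive): 7.8 × 9.8 − T = 7.8 a.
Adding the two equations eliminates T: 55.652 = 11.1 a, so a = 5.0137 m/s².
Then from the hanging load's equation, T = 7.8 × (9.8 − 5.0137) = 37.333 N.

37 N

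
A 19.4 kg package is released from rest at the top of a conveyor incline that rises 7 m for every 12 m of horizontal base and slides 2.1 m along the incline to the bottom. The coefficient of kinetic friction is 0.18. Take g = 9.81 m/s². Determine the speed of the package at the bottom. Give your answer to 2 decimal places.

The weight component along the incline is mg sin 30.26° = 95.894 N and the normal force is N = mg cos 30.26° = 164.389 N.
Friction up the slope is f = μN = 0.18 × 164.389 = 29.590 N, so the net downslope force is 95.894 − 29.590 = 66.304 N and a = 66.304 / 19.4 = 3.4177 m/s².
Starting from rest over a distance of 2.1 m, v² = 2aL = 2 × 3.4177 × 2.1 = 14.3543, so v = 3.7887 m/s.

3.79 m/s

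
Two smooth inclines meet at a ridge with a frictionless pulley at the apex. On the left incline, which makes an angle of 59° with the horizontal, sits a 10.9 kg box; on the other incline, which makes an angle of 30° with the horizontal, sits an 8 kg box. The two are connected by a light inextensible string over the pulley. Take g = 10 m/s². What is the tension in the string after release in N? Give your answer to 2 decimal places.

Resolve each weight along its own incline: the 10.9 kg mass has component 10.9 × 10 × sin 59° = 93.431 N down its slope, and the 8 kg mass has 8 × 10 × sin 30° = 40.000 N down its slope.
The 10.9 kg side's 93.431 N exceeds the other side's 40.000 N, so that mass slides down and the 8 kg mass slides up. Taking that direction as positive, Newton's second law for the whole system gives 93.431 − 40.000 = (10.9 + 8) a, so a = 53.431 / 18.9 = 2.8270 m/s².
For the 8 kg mass (up-slope positive): T − 40.000 = 8 × 2.8270, so T = 62.616 N.

62.62 N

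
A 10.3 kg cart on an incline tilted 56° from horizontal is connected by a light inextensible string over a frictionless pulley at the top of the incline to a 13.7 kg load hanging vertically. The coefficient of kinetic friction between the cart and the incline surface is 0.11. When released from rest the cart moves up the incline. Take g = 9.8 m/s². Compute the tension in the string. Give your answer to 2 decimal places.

108.93 N

For the cart on the incline: the weight component along the slope is m₁g sin 56° = 10.3 × 9.8 × 0.8290 = 83.679 N and the normal force is N = m₁g cos 56° = 56.445 N.
Kinetic friction opposes the cart's motion up the incline: f = μN = 0.11 × 56.445 = 6.209 N acting down the slope.
Newton's second law for the cart (up-slope positive): T − 83.679 − 6.209 = 10.3 a. For the hanging load (downward positive): 13.7 × 9.8 − T = 13.7 a.
Adding the two equations eliminates T: 44.372 = 24 a, so a = 1.8488 m/s².
Then from the hanging load's equation, T = 13.7 × (9.8 − 1.8488) = 108.931 N.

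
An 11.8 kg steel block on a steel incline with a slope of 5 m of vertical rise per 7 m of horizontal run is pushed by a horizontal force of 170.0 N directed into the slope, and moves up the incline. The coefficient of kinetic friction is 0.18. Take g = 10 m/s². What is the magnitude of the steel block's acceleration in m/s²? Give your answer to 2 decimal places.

2.94 m/s²

The horizontal push has components F cos 35.54° = 170.0 × 0.8137 = 138.329 N up the incline and F sin 35.54° = 170.0 × 0.5812 = 98.804 N pressing into the surface.
The normal force is therefore N = mg cos 35.54° + F sin 35.54° = 96.017 + 98.804 = 194.821 N, and kinetic friction down the slope is μN = 0.18 × 194.821 = 35.068 N.
Along the incline: F cos 35.54° − mg sin 35.54° − μN = ma, so 138.329 − 68.582 − 35.068 = 11.8 a, giving a = 2.9389 m/s².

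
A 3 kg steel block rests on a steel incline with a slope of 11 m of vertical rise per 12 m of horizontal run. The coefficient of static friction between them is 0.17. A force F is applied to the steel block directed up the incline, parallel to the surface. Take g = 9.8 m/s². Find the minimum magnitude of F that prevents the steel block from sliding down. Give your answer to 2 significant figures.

16 N

The normal force is N = mg cos 42.51° = 21.672 N. With F at its minimum the steel block is on the verge of sliding down, so static friction is at its maximum μ_s N = 0.17 × 21.672 = 3.684 N and acts up the slope.
Equilibrium along the incline: F + μ_s N = mg sin 42.51°, so F = 19.866 − 3.684 = 16.182 N.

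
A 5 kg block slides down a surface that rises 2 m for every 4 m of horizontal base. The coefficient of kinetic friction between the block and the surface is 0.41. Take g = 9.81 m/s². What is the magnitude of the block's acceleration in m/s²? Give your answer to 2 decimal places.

Resolving the weight along the incline: the component pulling the block down the slope is mg sin 26.57° = 5 × 9.81 × 0.4472 = 21.935 N, and the normal force is N = mg cos 26.57° = 5 × 9.81 × 0.8944 = 43.870 N.
Kinetic friction acts up the slope with magnitude f = μN = 0.41 × 43.870 = 17.987 N.
Net force along the incline is 21.935 − 17.987 = 3.948 N, so a = 3.948 / 5 = 0.7896 m/s².

0.79 m/s²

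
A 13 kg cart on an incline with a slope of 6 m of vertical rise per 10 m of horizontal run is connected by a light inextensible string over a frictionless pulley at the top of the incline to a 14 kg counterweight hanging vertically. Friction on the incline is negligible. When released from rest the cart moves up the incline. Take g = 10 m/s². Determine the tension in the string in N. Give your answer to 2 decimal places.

102.09 N

For the cart on the incline: the weight component along the slope is m₁g sin 30.96° = 13 × 10 × 0.5145 = 66.885 N and the normal force is N = m₁g cos 30.96° = 111.474 N.
Newton's second law for the cart (up-slope positive): T − 66.885 = 13 a. For the hanging counterweight (downward positive): 14 × 10 − T = 14 a.
Adding the two equations eliminates T: 73.115 = 27 a, so a = 2.7080 m/s².
Then from the hanging counterweight's equation, T = 14 × (10 − 2.7080) = 102.088 N.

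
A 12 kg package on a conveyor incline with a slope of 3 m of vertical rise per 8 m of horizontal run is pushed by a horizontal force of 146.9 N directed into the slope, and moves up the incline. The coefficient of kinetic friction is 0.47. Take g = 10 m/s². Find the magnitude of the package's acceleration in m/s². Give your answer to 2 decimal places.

The horizontal push has components F cos 20.56° = 146.9 × 0.9363 = 137.542 N up the incline and F sin 20.56° = 146.9 × 0.3511 = 51.577 N pressing into the surface.
The normal force is therefore N = mg cos 20.56° + F sin 20.56° = 112.356 + 51.577 = 163.933 N, and kinetic friction down the slope is μN = 0.47 × 163.933 = 77.049 N.
Along the incline: F cos 20.56° − mg sin 20.56° − μN = ma, so 137.542 − 42.132 − 77.049 = 12 a, giving a = 1.5301 m/s².

1.53 m/s²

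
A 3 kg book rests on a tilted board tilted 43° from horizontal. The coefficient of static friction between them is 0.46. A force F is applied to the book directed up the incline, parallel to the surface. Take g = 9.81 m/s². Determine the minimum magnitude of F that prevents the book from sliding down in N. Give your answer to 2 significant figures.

10 N

The normal force is N = mg cos 43° = 21.524 N. With F at its minimum the book is on the verge of sliding down, so static friction is at its maximum μ_s N = 0.46 × 21.524 = 9.901 N and acts up the slope.
Equilibrium along the incline: F + μ_s N = mg sin 43°, so F = 20.071 − 9.901 = 10.170 N.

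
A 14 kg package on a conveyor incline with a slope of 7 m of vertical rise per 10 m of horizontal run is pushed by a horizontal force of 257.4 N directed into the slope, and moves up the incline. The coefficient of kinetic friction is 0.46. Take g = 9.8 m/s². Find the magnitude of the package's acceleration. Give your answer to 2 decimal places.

The horizontal push has components F cos 34.99° = 257.4 × 0.8192 = 210.862 N up the incline and F sin 34.99° = 257.4 × 0.5735 = 147.619 N pressing into the surface.
The normal force is therefore N = mg cos 34.99° + F sin 34.99° = 112.394 + 147.619 = 260.013 N, and kinetic friction down the slope is μN = 0.46 × 260.013 = 119.606 N.
Along the incline: F cos 34.99° − mg sin 34.99° − μN = ma, so 210.862 − 78.684 − 119.606 = 14 a, giving a = 0.8980 m/s².

0.90 m/s²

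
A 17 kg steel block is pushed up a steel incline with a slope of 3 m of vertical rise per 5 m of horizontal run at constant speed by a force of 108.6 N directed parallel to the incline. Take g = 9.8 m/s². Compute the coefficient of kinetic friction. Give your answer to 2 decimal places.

At constant speed ΣF = 0 along the incline. The applied 108.6 N acts up the slope; the weight component mg sin 30.96° = 85.715 N and kinetic friction μN both act down the slope.
So 108.6 = 85.715 + μ × 142.858, giving μ = (108.6 − 85.715) / 142.858 = 0.1602.

0.16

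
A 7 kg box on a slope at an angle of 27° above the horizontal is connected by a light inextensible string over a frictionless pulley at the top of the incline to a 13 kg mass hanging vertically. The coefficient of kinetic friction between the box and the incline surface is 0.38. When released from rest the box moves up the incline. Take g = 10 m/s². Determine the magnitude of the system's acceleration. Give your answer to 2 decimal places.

For the box on the incline: the weight component along the slope is m₁g sin 27° = 7 × 10 × 0.4540 = 31.780 N and the normal force is N = m₁g cos 27° = 62.370 N.
Kinetic friction opposes the box's motion up the incline: f = μN = 0.38 × 62.370 = 23.701 N acting down the slope.
Newton's second law for the box (up-slope positive): T − 31.780 − 23.701 = 7 a. For the hanging mass (downward positive): 13 × 10 − T = 13 a.
Adding the two equations eliminates T: 74.519 = 20 a, so a = 3.7260 m/s².

3.73 m/s²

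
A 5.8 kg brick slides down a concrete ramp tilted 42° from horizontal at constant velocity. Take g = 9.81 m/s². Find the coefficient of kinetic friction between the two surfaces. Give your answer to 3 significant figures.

At constant velocity the net force along the incline is zero: mg sin 42° = μ mg cos 42°.
So μ = tan 42° = 0.6691 / 0.7431 = 0.9004.

0.900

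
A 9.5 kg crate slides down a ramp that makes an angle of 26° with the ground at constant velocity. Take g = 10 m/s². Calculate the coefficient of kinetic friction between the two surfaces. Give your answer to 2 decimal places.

At constant velocity the net force along the incline is zero: mg sin 26° = μ mg cos 26°.
So μ = tan 26° = 0.4384 / 0.8988 = 0.4878.

0.49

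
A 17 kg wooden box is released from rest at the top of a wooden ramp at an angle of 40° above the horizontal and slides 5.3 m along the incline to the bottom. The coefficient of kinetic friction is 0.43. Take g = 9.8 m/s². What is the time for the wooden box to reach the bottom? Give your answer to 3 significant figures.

The weight component along the incline is mg sin 40° = 107.088 N and the normal force is N = mg cos 40° = 127.623 N.
Friction up the slope is f = μN = 0.43 × 127.623 = 54.878 N, so the net downslope force is 107.088 − 54.878 = 52.210 N and a = 52.210 / 17 = 3.0712 m/s².
Starting from rest, L = ½at², so t = √(2L/a) = √(2 × 5.3 / 3.0712) = 1.8578 s.

1.86 s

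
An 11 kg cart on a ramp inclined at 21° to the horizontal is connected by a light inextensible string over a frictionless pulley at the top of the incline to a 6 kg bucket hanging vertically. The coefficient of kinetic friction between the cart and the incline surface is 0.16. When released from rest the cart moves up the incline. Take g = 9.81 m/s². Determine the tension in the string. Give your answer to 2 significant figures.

57 N

For the cart on the incline: the weight component along the slope is m₁g sin 21° = 11 × 9.81 × 0.3584 = 38.675 N and the normal force is N = m₁g cos 21° = 100.743 N.
Kinetic friction opposes the cart's motion up the incline: f = μN = 0.16 × 100.743 = 16.119 N acting down the slope.
Newton's second law for the cart (up-slope positive): T − 38.675 − 16.119 = 11 a. For the hanging bucket (downward positive): 6 × 9.81 − T = 6 a.
Adding the two equations eliminates T: 4.066 = 17 a, so a = 0.2392 m/s².
Then from the hanging bucket's equation, T = 6 × (9.81 − 0.2392) = 57.425 N.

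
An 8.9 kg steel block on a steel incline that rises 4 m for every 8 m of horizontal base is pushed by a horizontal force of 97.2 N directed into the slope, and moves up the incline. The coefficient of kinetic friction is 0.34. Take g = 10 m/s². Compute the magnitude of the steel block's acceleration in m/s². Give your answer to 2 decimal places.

0.59 m/s²

The horizontal push has components F cos 26.57° = 97.2 × 0.8944 = 86.936 N up the incline and F sin 26.57° = 97.2 × 0.4472 = 43.468 N pressing into the surface.
The normal force is therefore N = mg cos 26.57° + F sin 26.57° = 79.602 + 43.468 = 123.070 N, and kinetic friction down the slope is μN = 0.34 × 123.070 = 41.844 N.
Along the incline: F cos 26.57° − mg sin 26.57° − μN = ma, so 86.936 − 39.801 − 41.844 = 8.9 a, giving a = 0.5945 m/s².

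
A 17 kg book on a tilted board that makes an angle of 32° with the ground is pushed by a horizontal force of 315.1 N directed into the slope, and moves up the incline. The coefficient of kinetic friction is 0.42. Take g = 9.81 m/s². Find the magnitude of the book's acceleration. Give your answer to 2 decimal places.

2.90 m/s²

The horizontal push has components F cos 32° = 315.1 × 0.8480 = 267.205 N up the incline and F sin 32° = 315.1 × 0.5299 = 166.971 N pressing into the surface.
The normal force is therefore N = mg cos 32° + F sin 32° = 141.421 + 166.971 = 308.392 N, and kinetic friction down the slope is μN = 0.42 × 308.392 = 129.525 N.
Along the incline: F cos 32° − mg sin 32° − μN = ma, so 267.205 − 88.371 − 129.525 = 17 a, giving a = 2.9005 m/s².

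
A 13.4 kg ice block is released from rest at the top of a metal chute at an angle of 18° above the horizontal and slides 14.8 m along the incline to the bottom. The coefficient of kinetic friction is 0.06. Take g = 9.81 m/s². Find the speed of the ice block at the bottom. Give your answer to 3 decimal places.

8.553 m/s

The weight component along the incline is mg sin 18° = 40.622 N and the normal force is N = mg cos 18° = 125.020 N.
Friction up the slope is f = μN = 0.06 × 125.020 = 7.501 N, so the net downslope force is 40.622 − 7.501 = 33.121 N and a = 33.121 / 13.4 = 2.4717 m/s².
Starting from rest over a distance of 14.8 m, v² = 2aL = 2 × 2.4717 × 14.8 = 73.1623, so v = 8.5535 m/s.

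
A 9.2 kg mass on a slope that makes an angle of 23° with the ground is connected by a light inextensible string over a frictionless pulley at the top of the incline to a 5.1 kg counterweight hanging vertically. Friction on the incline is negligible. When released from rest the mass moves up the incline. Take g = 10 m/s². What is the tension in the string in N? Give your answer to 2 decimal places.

45.63 N

For the mass on the incline: the weight component along the slope is m₁g sin 23° = 9.2 × 10 × 0.3907 = 35.944 N and the normal force is N = m₁g cos 23° = 84.686 N.
Newton's second law for the mass (up-slope positive): T − 35.944 = 9.2 a. For the hanging counterweight (downward positive): 5.1 × 10 − T = 5.1 a.
Adding the two equations eliminates T: 15.056 = 14.3 a, so a = 1.0529 m/s².
Then from the hanging counterweight's equation, T = 5.1 × (10 − 1.0529) = 45.630 N.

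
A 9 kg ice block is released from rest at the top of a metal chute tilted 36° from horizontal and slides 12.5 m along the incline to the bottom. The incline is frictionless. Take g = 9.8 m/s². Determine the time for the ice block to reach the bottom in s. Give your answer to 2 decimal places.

The weight component along the incline is mg sin 36° = 51.843 N and the normal force is N = mg cos 36° = 71.355 N.
With no friction, a = g sin 36° = 5.7603 m/s².
Starting from rest, L = ½at², so t = √(2L/a) = √(2 × 12.5 / 5.7603) = 2.0833 s.

2.08 s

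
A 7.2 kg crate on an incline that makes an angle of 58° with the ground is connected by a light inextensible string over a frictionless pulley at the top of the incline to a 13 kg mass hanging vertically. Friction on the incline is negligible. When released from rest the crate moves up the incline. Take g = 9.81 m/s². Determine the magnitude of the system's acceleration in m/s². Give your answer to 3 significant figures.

For the crate on the incline: the weight component along the slope is m₁g sin 58° = 7.2 × 9.81 × 0.8480 = 59.896 N and the normal force is N = m₁g cos 58° = 37.429 N.
Newton's second law for the crate (up-slope positive): T − 59.896 = 7.2 a. For the hanging mass (downward positive): 13 × 9.81 − T = 13 a.
Adding the two equations eliminates T: 67.634 = 20.2 a, so a = 3.3482 m/s².

3.35 m/s²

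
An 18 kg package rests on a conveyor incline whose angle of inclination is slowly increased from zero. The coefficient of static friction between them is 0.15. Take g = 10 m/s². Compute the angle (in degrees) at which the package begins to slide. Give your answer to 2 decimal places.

8.53°

At the threshold of sliding, static friction is at its maximum μ_s N and exactly balances the weight component along the incline: mg sin θ = μ_s mg cos θ.
Hence tan θ = μ_s = 0.15, so θ = arctan(0.15) = 8.5308°.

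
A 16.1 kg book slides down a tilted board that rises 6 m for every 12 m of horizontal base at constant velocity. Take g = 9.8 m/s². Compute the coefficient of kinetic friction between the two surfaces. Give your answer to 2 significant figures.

0.50

At constant velocity the net force along the incline is zero: mg sin 26.57° = μ mg cos 26.57°.
So μ = tan 26.57° = 0.4472 / 0.8944 = 0.5000.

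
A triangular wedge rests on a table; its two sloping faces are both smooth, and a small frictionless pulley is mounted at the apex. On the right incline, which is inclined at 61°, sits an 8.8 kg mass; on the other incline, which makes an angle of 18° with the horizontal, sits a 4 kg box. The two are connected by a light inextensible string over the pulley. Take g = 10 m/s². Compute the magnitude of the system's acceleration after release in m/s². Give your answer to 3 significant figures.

5.05 m/s²

Resolve each weight along its own incline: the 8.8 kg mass has component 8.8 × 10 × sin 61° = 76.967 N down its slope, and the 4 kg mass has 4 × 10 × sin 18° = 12.361 N down its slope.
The 8.8 kg side's 76.967 N exceeds the other side's 12.361 N, so that mass slides down and the 4 kg mass slides up. Taking that direction as positive, Newton's second law for the whole system gives 76.967 − 12.361 = (8.8 + 4) a, so a = 64.606 / 12.8 = 5.0473 m/s².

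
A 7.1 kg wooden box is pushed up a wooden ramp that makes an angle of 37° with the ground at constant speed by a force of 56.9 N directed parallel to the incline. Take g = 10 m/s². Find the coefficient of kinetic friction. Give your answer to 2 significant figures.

At constant speed ΣF = 0 along the incline. The applied 56.9 N acts up the slope; the weight component mg sin 37° = 42.729 N and kinetic friction μN both act down the slope.
So 56.9 = 42.729 + μ × 56.703, giving μ = (56.9 − 42.729) / 56.703 = 0.2499.

0.25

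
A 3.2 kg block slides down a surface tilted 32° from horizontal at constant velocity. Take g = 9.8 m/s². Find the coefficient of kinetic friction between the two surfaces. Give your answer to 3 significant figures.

0.625

At constant velocity the net force along the incline is zero: mg sin 32° = μ mg cos 32°.
So μ = tan 32° = 0.5299 / 0.8480 = 0.6249.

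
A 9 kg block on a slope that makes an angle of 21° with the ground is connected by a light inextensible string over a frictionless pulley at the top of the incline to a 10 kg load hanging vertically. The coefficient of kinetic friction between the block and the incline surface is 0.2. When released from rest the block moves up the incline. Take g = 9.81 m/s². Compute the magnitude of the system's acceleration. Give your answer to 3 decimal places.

2.630 m/s²

For the block on the incline: the weight component along the slope is m₁g sin 21° = 9 × 9.81 × 0.3584 = 31.643 N and the normal force is N = m₁g cos 21° = 82.426 N.
Kinetic friction opposes the block's motion up the incline: f = μN = 0.2 × 82.426 = 16.485 N acting down the slope.
Newton's second law for the block (up-slope positive): T − 31.643 − 16.485 = 9 a. For the hanging load (downward positive): 10 × 9.81 − T = 10 a.
Adding the two equations eliminates T: 49.972 = 19 a, so a = 2.6301 m/s².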